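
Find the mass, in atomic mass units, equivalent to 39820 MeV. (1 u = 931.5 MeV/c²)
m = E/c² = 42.75 u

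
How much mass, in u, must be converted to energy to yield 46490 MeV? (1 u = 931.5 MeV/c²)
m = E/c² = 49.91 u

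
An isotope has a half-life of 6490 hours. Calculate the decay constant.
λ = ln(2)/t½ = 1.068e-4 hour⁻¹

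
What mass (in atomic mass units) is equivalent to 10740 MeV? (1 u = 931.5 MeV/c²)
m = E/c² = 11.53 u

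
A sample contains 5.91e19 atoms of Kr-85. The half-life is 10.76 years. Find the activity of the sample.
A = λN = 3.807e18 decays/year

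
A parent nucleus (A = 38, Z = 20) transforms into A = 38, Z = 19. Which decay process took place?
ΔA = 0, ΔZ = -1 ⇒ beta-plus decay (β⁺) or electron capture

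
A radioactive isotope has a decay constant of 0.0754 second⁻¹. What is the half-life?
t½ = ln(2)/λ = 9.193 seconds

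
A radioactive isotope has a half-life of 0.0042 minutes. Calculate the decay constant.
λ = ln(2)/t½ = 165 minute⁻¹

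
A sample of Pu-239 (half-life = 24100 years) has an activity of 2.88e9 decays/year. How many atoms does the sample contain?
N = A/λ = 1.001e14 atoms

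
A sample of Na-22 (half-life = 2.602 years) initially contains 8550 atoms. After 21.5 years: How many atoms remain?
N = N₀(1/2)^(t/t½) = 27.84 atoms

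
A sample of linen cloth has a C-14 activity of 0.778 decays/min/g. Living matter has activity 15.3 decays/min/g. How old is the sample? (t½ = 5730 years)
Age = t½ × log₂(A₀/A) = 24630 years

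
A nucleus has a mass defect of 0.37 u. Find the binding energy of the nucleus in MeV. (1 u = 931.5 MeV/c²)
B.E. = Δm × 931.5 = 344.7 MeV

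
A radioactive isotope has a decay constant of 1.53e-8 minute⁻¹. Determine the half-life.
t½ = ln(2)/λ = 4.53e7 minutes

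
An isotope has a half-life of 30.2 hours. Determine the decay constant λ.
λ = ln(2)/t½ = 0.02295 hour⁻¹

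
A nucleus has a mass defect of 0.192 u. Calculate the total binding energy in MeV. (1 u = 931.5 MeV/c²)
B.E. = Δm × 931.5 = 178.8 MeV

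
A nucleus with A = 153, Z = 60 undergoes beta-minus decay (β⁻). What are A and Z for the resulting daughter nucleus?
Daughter: A = 153, Z = 61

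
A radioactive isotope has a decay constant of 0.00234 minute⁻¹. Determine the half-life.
t½ = ln(2)/λ = 296.2 minutes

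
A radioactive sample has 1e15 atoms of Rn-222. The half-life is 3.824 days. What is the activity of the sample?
A = λN = 1.813e14 decays/day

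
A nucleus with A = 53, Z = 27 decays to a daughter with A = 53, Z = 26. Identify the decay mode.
ΔA = 0, ΔZ = -1 ⇒ beta-plus decay (β⁺) or electron capture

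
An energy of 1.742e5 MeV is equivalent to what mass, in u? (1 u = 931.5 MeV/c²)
m = E/c² = 187 u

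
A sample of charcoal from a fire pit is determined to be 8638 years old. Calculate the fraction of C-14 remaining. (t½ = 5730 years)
N/N₀ = (1/2)^(t/t½) = 0.3517 = 35.2%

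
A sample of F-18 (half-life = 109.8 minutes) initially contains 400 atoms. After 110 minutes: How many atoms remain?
N = N₀(1/2)^(t/t½) = 199.7 atoms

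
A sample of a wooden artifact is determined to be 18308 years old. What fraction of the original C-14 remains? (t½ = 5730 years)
N/N₀ = (1/2)^(t/t½) = 0.1092 = 10.9%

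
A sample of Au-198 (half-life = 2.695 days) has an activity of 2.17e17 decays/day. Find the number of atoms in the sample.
N = A/λ = 8.437e17 atoms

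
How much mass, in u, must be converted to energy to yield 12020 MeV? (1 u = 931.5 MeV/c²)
m = E/c² = 12.9 u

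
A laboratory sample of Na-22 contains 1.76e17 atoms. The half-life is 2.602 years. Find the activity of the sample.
A = λN = 4.688e16 decays/year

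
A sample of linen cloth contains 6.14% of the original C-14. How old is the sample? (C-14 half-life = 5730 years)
Age = t½ × log₂(1/ratio) = 23070 years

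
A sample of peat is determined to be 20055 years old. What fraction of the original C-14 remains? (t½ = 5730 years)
N/N₀ = (1/2)^(t/t½) = 0.08839 = 8.84%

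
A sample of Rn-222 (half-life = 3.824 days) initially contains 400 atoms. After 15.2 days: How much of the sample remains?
N = N₀(1/2)^(t/t½) = 25.44 atoms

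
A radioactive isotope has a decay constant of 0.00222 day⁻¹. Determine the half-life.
t½ = ln(2)/λ = 312.2 days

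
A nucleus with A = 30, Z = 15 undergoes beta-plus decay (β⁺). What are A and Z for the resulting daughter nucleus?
Daughter: A = 30, Z = 14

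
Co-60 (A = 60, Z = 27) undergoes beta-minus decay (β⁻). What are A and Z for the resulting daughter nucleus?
Daughter: A = 60, Z = 28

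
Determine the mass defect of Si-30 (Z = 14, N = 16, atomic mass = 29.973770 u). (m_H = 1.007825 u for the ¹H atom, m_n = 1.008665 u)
Δm = Z·m_H + N·m_n − M = 0.2744 u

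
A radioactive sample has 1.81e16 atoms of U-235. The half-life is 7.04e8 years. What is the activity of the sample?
A = λN = 1.782e7 decays/year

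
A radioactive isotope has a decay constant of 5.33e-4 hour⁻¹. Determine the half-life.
t½ = ln(2)/λ = 1300 hours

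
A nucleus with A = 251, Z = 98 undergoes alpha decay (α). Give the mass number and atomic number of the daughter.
Daughter: A = 247, Z = 96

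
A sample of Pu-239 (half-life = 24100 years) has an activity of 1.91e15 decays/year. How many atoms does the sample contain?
N = A/λ = 6.641e19 atoms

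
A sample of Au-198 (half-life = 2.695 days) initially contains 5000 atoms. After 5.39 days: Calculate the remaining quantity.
N = N₀(1/2)^(t/t½) = 1250 atoms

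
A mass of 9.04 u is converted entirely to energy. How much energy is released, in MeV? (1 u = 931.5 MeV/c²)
E = mc² = 8421 MeV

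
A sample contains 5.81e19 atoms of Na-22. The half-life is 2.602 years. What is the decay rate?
A = λN = 1.548e19 decays/year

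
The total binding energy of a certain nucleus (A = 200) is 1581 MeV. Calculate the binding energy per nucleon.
B.E./A = 1581/200 = 7.905 MeV/nucleon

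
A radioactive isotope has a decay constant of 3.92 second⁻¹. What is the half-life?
t½ = ln(2)/λ = 0.1768 seconds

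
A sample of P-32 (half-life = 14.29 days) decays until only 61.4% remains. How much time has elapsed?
t = t½ × log₂(N₀/N) = 10.06 days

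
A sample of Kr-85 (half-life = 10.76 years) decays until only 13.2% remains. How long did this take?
t = t½ × log₂(N₀/N) = 31.43 years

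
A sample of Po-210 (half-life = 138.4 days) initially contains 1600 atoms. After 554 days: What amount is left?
N = N₀(1/2)^(t/t½) = 99.8 atoms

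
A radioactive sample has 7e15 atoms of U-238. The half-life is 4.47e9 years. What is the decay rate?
A = λN = 1.085e6 decays/year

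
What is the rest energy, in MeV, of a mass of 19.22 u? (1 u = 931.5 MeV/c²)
E = mc² = 17900 MeV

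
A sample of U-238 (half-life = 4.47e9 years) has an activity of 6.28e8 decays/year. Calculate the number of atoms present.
N = A/λ = 4.05e18 atoms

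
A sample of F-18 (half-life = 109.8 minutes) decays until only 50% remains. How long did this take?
t = t½ × log₂(N₀/N) = 109.8 minutes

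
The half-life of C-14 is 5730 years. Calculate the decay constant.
λ = ln(2)/t½ = 1.21e-4 year⁻¹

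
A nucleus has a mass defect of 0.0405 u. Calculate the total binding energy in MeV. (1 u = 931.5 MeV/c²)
B.E. = Δm × 931.5 = 37.73 MeV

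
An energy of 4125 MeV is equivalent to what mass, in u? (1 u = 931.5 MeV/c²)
m = E/c² = 4.428 u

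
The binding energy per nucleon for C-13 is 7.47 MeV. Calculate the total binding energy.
B.E. = 7.47 × 13 = 97.11 MeV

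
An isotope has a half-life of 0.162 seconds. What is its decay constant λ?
λ = ln(2)/t½ = 4.279 second⁻¹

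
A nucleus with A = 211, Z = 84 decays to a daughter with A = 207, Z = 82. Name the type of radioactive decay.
ΔA = -4, ΔZ = -2 ⇒ alpha decay (α)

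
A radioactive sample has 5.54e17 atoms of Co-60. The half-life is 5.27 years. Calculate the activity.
A = λN = 7.287e16 decays/year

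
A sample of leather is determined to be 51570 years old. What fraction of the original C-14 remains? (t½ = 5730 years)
N/N₀ = (1/2)^(t/t½) = 0.001953 = 0.195%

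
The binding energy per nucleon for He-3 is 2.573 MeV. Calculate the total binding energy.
B.E. = 2.573 × 3 = 7.719 MeV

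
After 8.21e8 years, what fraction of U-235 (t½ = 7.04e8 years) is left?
N/N₀ = (1/2)^(t/t½) = 0.4456 = 44.6%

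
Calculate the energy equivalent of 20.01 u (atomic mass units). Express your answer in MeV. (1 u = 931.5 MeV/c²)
E = mc² = 18640 MeV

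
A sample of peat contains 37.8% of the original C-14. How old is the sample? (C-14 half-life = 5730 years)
Age = t½ × log₂(1/ratio) = 8042 years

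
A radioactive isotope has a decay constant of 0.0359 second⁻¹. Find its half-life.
t½ = ln(2)/λ = 19.31 seconds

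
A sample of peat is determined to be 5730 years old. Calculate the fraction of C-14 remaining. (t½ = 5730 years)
N/N₀ = (1/2)^(t/t½) = 0.5 = 50%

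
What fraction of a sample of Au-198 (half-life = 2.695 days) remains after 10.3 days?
N/N₀ = (1/2)^(t/t½) = 0.07071 = 7.07%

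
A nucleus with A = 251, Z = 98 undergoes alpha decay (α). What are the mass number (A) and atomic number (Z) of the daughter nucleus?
Daughter: A = 247, Z = 96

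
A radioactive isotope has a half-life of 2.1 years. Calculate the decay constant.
λ = ln(2)/t½ = 0.3301 year⁻¹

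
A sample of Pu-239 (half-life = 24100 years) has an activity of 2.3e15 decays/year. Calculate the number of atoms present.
N = A/λ = 7.997e19 atoms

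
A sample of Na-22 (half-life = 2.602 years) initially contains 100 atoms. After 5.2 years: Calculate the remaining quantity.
N = N₀(1/2)^(t/t½) = 25.03 atoms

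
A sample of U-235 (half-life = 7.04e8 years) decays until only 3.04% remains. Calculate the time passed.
t = t½ × log₂(N₀/N) = 3.548e9 years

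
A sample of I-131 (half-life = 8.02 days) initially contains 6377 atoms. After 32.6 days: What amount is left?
N = N₀(1/2)^(t/t½) = 381 atoms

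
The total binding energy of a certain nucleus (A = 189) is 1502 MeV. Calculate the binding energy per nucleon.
B.E./A = 1502/189 = 7.947 MeV/nucleon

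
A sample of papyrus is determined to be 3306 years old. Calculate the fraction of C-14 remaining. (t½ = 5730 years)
N/N₀ = (1/2)^(t/t½) = 0.6704 = 67%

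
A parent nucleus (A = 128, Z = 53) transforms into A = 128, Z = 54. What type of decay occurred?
ΔA = 0, ΔZ = +1 ⇒ beta-minus decay (β⁻)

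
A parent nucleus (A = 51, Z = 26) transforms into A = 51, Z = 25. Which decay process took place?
ΔA = 0, ΔZ = -1 ⇒ beta-plus decay (β⁺) or electron capture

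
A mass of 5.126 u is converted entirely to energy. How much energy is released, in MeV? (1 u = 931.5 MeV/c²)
E = mc² = 4775 MeV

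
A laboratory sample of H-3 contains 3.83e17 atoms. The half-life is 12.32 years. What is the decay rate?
A = λN = 2.155e16 decays/year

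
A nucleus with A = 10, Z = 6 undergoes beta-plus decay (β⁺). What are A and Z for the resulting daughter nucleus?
Daughter: A = 10, Z = 5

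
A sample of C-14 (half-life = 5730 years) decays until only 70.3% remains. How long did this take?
t = t½ × log₂(N₀/N) = 2913 years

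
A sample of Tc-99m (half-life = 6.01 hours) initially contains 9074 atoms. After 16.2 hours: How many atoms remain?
N = N₀(1/2)^(t/t½) = 1401 atoms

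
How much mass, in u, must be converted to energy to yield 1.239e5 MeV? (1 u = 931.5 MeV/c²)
m = E/c² = 133 u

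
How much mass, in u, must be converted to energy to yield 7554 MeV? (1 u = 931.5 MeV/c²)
m = E/c² = 8.11 u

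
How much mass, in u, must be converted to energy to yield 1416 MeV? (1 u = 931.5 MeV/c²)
m = E/c² = 1.52 u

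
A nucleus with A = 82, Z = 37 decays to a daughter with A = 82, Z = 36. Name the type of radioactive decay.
ΔA = 0, ΔZ = -1 ⇒ beta-plus decay (β⁺) or electron capture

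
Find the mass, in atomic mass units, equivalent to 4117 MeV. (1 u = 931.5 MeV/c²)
m = E/c² = 4.42 u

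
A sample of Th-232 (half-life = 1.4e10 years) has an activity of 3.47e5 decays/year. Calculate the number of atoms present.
N = A/λ = 7.009e15 atoms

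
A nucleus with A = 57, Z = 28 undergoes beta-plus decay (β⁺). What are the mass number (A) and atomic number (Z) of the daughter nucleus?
Daughter: A = 57, Z = 27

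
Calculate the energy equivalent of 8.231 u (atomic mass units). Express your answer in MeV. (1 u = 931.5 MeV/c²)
E = mc² = 7667 MeV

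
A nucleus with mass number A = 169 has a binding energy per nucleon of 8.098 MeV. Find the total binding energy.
B.E. = 8.098 × 169 = 1369 MeV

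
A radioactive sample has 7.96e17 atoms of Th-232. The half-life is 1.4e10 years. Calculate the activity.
A = λN = 3.941e7 decays/year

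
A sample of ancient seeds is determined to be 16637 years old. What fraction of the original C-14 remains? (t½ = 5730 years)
N/N₀ = (1/2)^(t/t½) = 0.1336 = 13.4%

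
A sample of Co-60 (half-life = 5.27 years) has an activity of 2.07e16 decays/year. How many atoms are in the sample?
N = A/λ = 1.574e17 atoms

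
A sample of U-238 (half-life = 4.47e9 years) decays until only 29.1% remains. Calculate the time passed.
t = t½ × log₂(N₀/N) = 7.961e9 years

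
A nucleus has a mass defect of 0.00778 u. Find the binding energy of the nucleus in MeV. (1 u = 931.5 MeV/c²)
B.E. = Δm × 931.5 = 7.247 MeV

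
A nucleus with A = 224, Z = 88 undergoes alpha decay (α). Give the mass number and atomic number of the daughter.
Daughter: A = 220, Z = 86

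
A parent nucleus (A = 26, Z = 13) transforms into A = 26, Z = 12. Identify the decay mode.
ΔA = 0, ΔZ = -1 ⇒ beta-plus decay (β⁺) or electron capture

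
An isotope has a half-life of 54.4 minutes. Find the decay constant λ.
λ = ln(2)/t½ = 0.01274 minute⁻¹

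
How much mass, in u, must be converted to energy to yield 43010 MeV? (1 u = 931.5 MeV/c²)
m = E/c² = 46.17 u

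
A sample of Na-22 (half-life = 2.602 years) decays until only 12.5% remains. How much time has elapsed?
t = t½ × log₂(N₀/N) = 7.806 years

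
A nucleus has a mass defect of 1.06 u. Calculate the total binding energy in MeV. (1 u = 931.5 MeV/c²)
B.E. = Δm × 931.5 = 987.4 MeV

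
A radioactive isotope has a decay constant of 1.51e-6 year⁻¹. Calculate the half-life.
t½ = ln(2)/λ = 4.59e5 years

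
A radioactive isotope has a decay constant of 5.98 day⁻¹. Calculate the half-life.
t½ = ln(2)/λ = 0.1159 days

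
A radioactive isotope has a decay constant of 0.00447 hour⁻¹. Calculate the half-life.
t½ = ln(2)/λ = 155.1 hours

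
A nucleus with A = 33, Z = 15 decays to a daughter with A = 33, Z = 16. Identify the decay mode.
ΔA = 0, ΔZ = +1 ⇒ beta-minus decay (β⁻)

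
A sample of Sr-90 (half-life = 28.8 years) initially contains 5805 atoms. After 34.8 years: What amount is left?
N = N₀(1/2)^(t/t½) = 2512 atoms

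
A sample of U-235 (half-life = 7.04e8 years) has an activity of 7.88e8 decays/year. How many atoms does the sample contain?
N = A/λ = 8.003e17 atoms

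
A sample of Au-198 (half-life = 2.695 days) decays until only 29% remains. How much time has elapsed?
t = t½ × log₂(N₀/N) = 4.813 days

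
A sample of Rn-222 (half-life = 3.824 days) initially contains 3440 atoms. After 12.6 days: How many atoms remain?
N = N₀(1/2)^(t/t½) = 350.5 atoms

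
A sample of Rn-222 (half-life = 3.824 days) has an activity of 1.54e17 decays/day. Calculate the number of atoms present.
N = A/λ = 8.496e17 atoms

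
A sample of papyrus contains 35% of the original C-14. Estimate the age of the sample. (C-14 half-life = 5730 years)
Age = t½ × log₂(1/ratio) = 8679 years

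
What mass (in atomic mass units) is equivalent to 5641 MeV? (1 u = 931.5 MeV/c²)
m = E/c² = 6.056 u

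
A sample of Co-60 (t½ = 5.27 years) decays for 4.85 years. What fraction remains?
N/N₀ = (1/2)^(t/t½) = 0.5284 = 52.8%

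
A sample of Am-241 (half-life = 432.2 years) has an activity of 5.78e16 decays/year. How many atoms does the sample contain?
N = A/λ = 3.604e19 atoms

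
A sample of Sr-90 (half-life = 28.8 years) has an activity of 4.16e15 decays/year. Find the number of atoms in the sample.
N = A/λ = 1.728e17 atoms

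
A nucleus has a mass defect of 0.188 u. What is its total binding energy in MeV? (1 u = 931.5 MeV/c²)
B.E. = Δm × 931.5 = 175.1 MeV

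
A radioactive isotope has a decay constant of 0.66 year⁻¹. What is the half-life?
t½ = ln(2)/λ = 1.05 years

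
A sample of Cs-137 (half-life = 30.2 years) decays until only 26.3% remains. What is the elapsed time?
t = t½ × log₂(N₀/N) = 58.19 years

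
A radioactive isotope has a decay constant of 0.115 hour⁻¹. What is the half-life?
t½ = ln(2)/λ = 6.027 hours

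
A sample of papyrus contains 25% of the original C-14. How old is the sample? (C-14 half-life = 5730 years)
Age = t½ × log₂(1/ratio) = 11460 years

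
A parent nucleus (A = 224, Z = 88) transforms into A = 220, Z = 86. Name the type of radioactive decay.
ΔA = -4, ΔZ = -2 ⇒ alpha decay (α)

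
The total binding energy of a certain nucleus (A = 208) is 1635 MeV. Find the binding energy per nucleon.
B.E./A = 1635/208 = 7.861 MeV/nucleon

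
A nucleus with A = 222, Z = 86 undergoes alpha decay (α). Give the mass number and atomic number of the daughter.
Daughter: A = 218, Z = 84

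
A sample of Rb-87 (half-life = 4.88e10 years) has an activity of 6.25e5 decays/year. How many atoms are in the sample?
N = A/λ = 4.4e16 atoms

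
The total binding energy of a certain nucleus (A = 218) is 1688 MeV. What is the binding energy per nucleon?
B.E./A = 1688/218 = 7.743 MeV/nucleon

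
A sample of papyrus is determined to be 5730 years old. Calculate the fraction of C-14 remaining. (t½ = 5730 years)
N/N₀ = (1/2)^(t/t½) = 0.5 = 50%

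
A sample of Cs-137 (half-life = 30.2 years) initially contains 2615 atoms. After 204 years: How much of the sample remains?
N = N₀(1/2)^(t/t½) = 24.21 atoms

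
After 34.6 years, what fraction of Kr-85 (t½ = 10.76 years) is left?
N/N₀ = (1/2)^(t/t½) = 0.1076 = 10.8%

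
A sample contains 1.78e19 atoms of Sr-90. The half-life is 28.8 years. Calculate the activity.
A = λN = 4.284e17 decays/year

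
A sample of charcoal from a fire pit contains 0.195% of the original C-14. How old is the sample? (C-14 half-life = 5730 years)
Age = t½ × log₂(1/ratio) = 51580 years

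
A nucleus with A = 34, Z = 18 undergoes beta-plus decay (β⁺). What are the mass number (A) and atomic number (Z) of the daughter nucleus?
Daughter: A = 34, Z = 17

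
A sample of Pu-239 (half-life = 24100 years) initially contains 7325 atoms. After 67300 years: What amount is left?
N = N₀(1/2)^(t/t½) = 1057 atoms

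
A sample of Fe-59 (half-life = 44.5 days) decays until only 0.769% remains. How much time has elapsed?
t = t½ × log₂(N₀/N) = 312.5 days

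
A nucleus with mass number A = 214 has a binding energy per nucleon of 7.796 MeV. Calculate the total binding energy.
B.E. = 7.796 × 214 = 1668 MeV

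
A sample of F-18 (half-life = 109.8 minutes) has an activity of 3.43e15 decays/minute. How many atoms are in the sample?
N = A/λ = 5.433e17 atoms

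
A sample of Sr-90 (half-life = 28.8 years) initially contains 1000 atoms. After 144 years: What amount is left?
N = N₀(1/2)^(t/t½) = 31.25 atoms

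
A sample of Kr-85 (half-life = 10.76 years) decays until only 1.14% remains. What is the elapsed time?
t = t½ × log₂(N₀/N) = 69.45 years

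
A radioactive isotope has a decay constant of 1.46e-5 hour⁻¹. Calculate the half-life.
t½ = ln(2)/λ = 47480 hours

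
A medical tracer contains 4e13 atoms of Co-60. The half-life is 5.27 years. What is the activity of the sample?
A = λN = 5.261e12 decays/year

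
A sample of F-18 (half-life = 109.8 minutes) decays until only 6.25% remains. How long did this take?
t = t½ × log₂(N₀/N) = 439.2 minutes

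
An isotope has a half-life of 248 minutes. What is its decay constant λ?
λ = ln(2)/t½ = 0.002795 minute⁻¹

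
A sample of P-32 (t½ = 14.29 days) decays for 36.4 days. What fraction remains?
N/N₀ = (1/2)^(t/t½) = 0.1711 = 17.1%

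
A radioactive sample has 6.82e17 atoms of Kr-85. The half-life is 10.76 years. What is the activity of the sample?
A = λN = 4.393e16 decays/year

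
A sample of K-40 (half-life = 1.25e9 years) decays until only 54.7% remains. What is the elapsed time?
t = t½ × log₂(N₀/N) = 1.088e9 years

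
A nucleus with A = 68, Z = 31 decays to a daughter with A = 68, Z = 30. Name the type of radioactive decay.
ΔA = 0, ΔZ = -1 ⇒ beta-plus decay (β⁺) or electron capture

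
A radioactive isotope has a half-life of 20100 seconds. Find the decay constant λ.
λ = ln(2)/t½ = 3.448e-5 second⁻¹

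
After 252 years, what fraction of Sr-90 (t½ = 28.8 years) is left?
N/N₀ = (1/2)^(t/t½) = 0.002323 = 0.232%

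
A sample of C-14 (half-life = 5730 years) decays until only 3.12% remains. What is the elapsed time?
t = t½ × log₂(N₀/N) = 28660 years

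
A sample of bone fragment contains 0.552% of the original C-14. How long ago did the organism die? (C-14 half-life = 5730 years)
Age = t½ × log₂(1/ratio) = 42980 years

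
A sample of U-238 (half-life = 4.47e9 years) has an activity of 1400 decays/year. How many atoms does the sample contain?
N = A/λ = 9.028e12 atoms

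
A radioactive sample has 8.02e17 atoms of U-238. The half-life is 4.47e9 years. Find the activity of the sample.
A = λN = 1.244e8 decays/year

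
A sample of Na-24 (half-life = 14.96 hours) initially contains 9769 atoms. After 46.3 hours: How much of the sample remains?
N = N₀(1/2)^(t/t½) = 1143 atoms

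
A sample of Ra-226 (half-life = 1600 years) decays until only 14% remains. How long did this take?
t = t½ × log₂(N₀/N) = 4538 years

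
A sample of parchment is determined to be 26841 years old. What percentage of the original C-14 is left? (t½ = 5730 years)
N/N₀ = (1/2)^(t/t½) = 0.03889 = 3.89%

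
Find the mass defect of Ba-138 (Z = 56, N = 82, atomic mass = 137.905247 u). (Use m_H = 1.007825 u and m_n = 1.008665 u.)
Δm = Z·m_H + N·m_n − M = 1.243 u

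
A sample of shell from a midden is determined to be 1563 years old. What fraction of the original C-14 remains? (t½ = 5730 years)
N/N₀ = (1/2)^(t/t½) = 0.8277 = 82.8%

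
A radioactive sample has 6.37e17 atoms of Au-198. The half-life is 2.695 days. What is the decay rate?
A = λN = 1.638e17 decays/day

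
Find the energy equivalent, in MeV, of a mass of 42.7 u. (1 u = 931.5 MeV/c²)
E = mc² = 39780 MeV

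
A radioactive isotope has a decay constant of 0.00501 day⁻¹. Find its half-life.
t½ = ln(2)/λ = 138.4 days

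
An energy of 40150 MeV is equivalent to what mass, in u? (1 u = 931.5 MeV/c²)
m = E/c² = 43.1 u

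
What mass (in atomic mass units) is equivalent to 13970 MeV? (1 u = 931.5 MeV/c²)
m = E/c² = 15 u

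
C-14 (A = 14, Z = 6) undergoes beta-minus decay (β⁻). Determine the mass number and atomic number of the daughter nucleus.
Daughter: A = 14, Z = 7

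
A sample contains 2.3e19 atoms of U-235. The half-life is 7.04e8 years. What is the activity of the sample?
A = λN = 2.265e10 decays/year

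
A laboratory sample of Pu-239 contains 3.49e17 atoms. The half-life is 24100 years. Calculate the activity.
A = λN = 1.004e13 decays/year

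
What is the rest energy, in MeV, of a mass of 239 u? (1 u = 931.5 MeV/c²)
E = mc² = 2.226e5 MeV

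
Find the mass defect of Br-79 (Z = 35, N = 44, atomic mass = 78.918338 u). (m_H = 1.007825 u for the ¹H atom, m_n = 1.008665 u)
Δm = Z·m_H + N·m_n − M = 0.7368 u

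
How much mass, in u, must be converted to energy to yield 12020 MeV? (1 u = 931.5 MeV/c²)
m = E/c² = 12.9 u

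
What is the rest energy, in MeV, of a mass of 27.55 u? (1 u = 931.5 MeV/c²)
E = mc² = 25660 MeV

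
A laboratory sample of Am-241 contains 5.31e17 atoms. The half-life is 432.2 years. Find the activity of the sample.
A = λN = 8.516e14 decays/year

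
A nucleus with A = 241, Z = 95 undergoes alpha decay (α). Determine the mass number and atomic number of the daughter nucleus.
Daughter: A = 237, Z = 93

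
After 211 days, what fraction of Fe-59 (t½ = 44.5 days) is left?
N/N₀ = (1/2)^(t/t½) = 0.03738 = 3.74%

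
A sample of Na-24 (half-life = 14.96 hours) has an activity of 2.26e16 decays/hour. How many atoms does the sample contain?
N = A/λ = 4.878e17 atoms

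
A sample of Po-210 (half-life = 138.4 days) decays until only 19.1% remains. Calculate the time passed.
t = t½ × log₂(N₀/N) = 330.5 days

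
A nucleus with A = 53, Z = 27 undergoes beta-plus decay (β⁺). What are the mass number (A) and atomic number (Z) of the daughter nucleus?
Daughter: A = 53, Z = 26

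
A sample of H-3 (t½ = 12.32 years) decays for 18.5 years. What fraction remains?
N/N₀ = (1/2)^(t/t½) = 0.3532 = 35.3%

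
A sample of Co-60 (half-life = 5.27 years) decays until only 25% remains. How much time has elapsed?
t = t½ × log₂(N₀/N) = 10.54 years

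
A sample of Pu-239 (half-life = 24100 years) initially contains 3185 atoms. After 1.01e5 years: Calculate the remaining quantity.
N = N₀(1/2)^(t/t½) = 174.4 atoms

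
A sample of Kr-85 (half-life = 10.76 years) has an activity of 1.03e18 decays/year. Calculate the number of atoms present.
N = A/λ = 1.599e19 atoms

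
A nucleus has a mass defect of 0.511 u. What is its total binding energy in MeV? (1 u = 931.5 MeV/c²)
B.E. = Δm × 931.5 = 476 MeV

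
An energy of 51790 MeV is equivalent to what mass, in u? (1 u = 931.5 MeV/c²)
m = E/c² = 55.6 u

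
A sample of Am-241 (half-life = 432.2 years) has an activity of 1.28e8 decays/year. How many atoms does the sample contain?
N = A/λ = 7.981e10 atoms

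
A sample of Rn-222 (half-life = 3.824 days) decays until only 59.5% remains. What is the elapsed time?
t = t½ × log₂(N₀/N) = 2.864 days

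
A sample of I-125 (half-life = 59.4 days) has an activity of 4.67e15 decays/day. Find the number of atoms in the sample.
N = A/λ = 4.002e17 atoms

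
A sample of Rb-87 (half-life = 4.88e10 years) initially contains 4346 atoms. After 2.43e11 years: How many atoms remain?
N = N₀(1/2)^(t/t½) = 137.8 atoms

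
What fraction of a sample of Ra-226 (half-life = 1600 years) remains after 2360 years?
N/N₀ = (1/2)^(t/t½) = 0.3597 = 36%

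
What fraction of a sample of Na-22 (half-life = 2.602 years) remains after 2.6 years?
N/N₀ = (1/2)^(t/t½) = 0.5003 = 50%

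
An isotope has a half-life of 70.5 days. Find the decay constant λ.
λ = ln(2)/t½ = 0.009832 day⁻¹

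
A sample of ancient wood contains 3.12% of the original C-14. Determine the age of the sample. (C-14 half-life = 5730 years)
Age = t½ × log₂(1/ratio) = 28660 years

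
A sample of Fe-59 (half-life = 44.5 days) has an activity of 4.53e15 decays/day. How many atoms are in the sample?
N = A/λ = 2.908e17 atoms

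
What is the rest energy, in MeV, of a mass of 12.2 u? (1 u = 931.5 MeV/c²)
E = mc² = 11360 MeV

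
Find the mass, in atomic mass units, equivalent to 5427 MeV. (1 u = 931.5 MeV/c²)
m = E/c² = 5.826 u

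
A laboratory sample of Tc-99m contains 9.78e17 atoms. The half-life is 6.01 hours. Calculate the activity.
A = λN = 1.128e17 decays/hour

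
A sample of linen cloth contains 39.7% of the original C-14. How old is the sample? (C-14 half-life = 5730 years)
Age = t½ × log₂(1/ratio) = 7637 years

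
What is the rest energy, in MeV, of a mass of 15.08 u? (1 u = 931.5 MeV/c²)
E = mc² = 14050 MeV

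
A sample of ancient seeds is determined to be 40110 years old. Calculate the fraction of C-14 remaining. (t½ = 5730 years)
N/N₀ = (1/2)^(t/t½) = 0.007812 = 0.781%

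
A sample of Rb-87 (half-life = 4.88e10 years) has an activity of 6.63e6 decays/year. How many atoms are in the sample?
N = A/λ = 4.668e17 atoms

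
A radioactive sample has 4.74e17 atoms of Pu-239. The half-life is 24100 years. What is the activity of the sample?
A = λN = 1.363e13 decays/year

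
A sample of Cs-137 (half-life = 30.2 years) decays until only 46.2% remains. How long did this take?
t = t½ × log₂(N₀/N) = 33.64 years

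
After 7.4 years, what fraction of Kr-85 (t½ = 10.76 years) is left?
N/N₀ = (1/2)^(t/t½) = 0.6208 = 62.1%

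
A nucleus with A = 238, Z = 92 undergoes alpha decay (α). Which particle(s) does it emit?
α particle = ⁴₂He (2 protons + 2 neutrons)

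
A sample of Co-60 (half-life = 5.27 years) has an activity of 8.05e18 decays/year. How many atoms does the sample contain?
N = A/λ = 6.12e19 atoms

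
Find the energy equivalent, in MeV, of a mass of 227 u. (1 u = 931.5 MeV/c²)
E = mc² = 2.115e5 MeV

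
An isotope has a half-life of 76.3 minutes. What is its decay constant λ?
λ = ln(2)/t½ = 0.009084 minute⁻¹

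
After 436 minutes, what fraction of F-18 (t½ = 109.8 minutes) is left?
N/N₀ = (1/2)^(t/t½) = 0.06378 = 6.38%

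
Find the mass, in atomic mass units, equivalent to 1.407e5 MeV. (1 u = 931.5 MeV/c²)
m = E/c² = 151 u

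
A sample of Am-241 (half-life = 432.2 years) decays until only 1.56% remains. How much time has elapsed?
t = t½ × log₂(N₀/N) = 2594 years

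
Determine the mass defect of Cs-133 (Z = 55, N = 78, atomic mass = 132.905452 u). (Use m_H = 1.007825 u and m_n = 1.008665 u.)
Δm = Z·m_H + N·m_n − M = 1.201 u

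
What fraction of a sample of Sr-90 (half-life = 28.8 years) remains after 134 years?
N/N₀ = (1/2)^(t/t½) = 0.03975 = 3.98%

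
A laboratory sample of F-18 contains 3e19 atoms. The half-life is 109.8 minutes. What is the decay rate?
A = λN = 1.894e17 decays/minute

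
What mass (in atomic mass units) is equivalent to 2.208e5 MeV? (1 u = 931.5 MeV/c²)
m = E/c² = 237 u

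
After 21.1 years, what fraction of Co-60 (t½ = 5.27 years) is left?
N/N₀ = (1/2)^(t/t½) = 0.06234 = 6.23%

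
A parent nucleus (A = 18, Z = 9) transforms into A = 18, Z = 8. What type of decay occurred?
ΔA = 0, ΔZ = -1 ⇒ beta-plus decay (β⁺) or electron capture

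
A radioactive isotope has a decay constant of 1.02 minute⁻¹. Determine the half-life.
t½ = ln(2)/λ = 0.6796 minutes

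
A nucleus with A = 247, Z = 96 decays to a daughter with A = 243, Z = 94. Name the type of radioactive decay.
ΔA = -4, ΔZ = -2 ⇒ alpha decay (α)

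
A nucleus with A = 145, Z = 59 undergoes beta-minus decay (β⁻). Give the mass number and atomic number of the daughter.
Daughter: A = 145, Z = 60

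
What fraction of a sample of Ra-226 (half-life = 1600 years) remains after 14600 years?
N/N₀ = (1/2)^(t/t½) = 0.001791 = 0.179%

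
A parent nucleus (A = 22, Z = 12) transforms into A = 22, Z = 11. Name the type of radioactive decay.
ΔA = 0, ΔZ = -1 ⇒ beta-plus decay (β⁺) or electron capture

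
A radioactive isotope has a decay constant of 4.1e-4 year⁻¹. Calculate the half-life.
t½ = ln(2)/λ = 1691 years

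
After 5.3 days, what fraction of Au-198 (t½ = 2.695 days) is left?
N/N₀ = (1/2)^(t/t½) = 0.2559 = 25.6%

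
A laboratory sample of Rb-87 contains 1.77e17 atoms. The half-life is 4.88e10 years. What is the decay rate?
A = λN = 2.514e6 decays/year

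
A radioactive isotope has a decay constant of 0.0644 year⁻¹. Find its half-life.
t½ = ln(2)/λ = 10.76 years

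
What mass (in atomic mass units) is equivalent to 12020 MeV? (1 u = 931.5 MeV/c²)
m = E/c² = 12.9 u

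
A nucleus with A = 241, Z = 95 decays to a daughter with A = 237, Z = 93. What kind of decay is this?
ΔA = -4, ΔZ = -2 ⇒ alpha decay (α)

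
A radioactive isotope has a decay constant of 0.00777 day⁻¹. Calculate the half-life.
t½ = ln(2)/λ = 89.21 days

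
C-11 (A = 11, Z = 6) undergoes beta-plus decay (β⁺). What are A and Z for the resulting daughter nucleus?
Daughter: A = 11, Z = 5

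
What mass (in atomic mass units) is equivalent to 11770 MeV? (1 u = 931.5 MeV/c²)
m = E/c² = 12.64 u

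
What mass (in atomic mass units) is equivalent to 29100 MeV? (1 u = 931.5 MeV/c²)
m = E/c² = 31.24 u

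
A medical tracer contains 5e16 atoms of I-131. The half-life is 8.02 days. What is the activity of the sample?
A = λN = 4.321e15 decays/day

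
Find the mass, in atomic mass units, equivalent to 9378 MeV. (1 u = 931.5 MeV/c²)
m = E/c² = 10.07 u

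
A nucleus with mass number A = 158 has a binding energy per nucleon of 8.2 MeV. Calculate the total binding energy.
B.E. = 8.2 × 158 = 1296 MeV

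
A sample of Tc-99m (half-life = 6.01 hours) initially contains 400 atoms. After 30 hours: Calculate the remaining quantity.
N = N₀(1/2)^(t/t½) = 12.57 atoms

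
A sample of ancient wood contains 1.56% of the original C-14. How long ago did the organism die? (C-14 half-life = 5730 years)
Age = t½ × log₂(1/ratio) = 34390 years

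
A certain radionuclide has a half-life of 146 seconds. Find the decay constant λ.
λ = ln(2)/t½ = 0.004748 second⁻¹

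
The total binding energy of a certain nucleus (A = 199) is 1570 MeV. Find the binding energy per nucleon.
B.E./A = 1570/199 = 7.889 MeV/nucleon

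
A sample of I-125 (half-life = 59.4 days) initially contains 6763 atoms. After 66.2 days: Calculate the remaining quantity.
N = N₀(1/2)^(t/t½) = 3124 atoms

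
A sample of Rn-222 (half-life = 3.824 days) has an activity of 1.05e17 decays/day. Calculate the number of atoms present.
N = A/λ = 5.793e17 atoms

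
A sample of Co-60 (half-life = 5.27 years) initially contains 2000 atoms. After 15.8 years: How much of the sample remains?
N = N₀(1/2)^(t/t½) = 250.3 atoms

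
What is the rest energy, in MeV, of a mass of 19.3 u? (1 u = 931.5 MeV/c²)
E = mc² = 17980 MeV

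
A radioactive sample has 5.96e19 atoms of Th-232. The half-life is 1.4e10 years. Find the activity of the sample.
A = λN = 2.951e9 decays/year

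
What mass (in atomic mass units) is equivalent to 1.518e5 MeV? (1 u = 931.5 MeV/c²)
m = E/c² = 163 u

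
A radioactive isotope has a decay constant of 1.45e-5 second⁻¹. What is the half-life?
t½ = ln(2)/λ = 47800 seconds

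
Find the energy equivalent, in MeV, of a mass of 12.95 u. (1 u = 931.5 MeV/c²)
E = mc² = 12060 MeV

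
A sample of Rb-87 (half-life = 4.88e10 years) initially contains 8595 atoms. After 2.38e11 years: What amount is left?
N = N₀(1/2)^(t/t½) = 292.5 atoms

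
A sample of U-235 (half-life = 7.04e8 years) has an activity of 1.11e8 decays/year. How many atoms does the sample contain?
N = A/λ = 1.127e17 atoms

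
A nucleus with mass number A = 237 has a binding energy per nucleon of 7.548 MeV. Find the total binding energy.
B.E. = 7.548 × 237 = 1789 MeV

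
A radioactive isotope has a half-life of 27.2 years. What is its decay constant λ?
λ = ln(2)/t½ = 0.02548 year⁻¹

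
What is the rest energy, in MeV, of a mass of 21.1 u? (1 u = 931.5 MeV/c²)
E = mc² = 19650 MeV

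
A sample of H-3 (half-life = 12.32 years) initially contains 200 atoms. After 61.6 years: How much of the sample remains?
N = N₀(1/2)^(t/t½) = 6.25 atoms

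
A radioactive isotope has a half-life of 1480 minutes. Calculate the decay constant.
λ = ln(2)/t½ = 4.683e-4 minute⁻¹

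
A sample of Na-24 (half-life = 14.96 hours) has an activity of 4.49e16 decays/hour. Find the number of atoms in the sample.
N = A/λ = 9.691e17 atoms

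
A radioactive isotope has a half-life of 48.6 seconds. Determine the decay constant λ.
λ = ln(2)/t½ = 0.01426 second⁻¹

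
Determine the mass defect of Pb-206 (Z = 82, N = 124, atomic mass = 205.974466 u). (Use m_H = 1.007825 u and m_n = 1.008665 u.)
Δm = Z·m_H + N·m_n − M = 1.742 u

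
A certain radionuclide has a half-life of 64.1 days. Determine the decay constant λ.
λ = ln(2)/t½ = 0.01081 day⁻¹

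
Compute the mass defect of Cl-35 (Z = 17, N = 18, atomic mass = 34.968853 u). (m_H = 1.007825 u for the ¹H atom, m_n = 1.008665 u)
Δm = Z·m_H + N·m_n − M = 0.3201 u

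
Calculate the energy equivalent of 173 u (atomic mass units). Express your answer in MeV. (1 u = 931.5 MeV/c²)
E = mc² = 1.611e5 MeV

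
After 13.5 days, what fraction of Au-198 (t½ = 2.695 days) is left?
N/N₀ = (1/2)^(t/t½) = 0.03105 = 3.1%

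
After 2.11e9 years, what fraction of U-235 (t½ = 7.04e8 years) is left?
N/N₀ = (1/2)^(t/t½) = 0.1252 = 12.5%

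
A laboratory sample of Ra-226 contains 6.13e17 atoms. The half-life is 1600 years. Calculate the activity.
A = λN = 2.656e14 decays/year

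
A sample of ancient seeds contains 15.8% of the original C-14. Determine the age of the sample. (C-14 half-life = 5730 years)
Age = t½ × log₂(1/ratio) = 15250 years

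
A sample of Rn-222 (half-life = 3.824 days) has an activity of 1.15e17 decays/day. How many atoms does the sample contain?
N = A/λ = 6.344e17 atoms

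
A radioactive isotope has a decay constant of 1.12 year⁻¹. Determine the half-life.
t½ = ln(2)/λ = 0.6189 years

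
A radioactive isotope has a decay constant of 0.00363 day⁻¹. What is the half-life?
t½ = ln(2)/λ = 190.9 days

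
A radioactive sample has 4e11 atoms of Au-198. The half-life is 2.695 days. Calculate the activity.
A = λN = 1.029e11 decays/day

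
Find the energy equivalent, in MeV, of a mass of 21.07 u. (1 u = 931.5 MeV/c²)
E = mc² = 19630 MeV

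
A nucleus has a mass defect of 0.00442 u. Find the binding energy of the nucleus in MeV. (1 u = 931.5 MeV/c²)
B.E. = Δm × 931.5 = 4.117 MeV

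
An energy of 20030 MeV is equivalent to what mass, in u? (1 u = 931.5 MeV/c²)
m = E/c² = 21.5 u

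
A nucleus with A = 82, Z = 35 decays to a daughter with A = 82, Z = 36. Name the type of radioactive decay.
ΔA = 0, ΔZ = +1 ⇒ beta-minus decay (β⁻)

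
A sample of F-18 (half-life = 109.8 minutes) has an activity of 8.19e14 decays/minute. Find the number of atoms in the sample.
N = A/λ = 1.297e17 atoms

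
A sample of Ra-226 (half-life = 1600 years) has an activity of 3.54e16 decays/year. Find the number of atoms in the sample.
N = A/λ = 8.171e19 atoms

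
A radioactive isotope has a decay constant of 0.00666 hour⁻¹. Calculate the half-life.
t½ = ln(2)/λ = 104.1 hours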